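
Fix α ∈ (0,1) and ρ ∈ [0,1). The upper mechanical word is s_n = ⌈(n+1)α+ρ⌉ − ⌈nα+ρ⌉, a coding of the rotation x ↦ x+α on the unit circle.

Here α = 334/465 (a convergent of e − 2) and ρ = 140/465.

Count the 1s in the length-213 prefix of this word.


153

#1s = Σ_{n=0}^{212} s_n = Σ_{n=0}^{212} (⌈(n+1)α+ρ⌉ − ⌈nα+ρ⌉)
the sum telescopes: every ⌈nα+ρ⌉ with 0 < n < 213 appears once with + and once with −, leaving ⌈213α+ρ⌉ − ⌈0·α+ρ⌉
213α + ρ = (213·334 + 140) / 465 = 71282/465
ρ = 140/465
⌈71282/465⌉ = 154,  ⌈140/465⌉ = 1
#1s = 154 − 1 = 153


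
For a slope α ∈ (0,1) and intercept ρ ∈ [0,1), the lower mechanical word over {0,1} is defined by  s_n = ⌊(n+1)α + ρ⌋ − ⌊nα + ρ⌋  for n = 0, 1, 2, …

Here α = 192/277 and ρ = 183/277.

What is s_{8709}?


(n+1)α + ρ = (8710·192 + 183) / 277 = 1672503/277
nα + ρ     = (8709·192 + 183) / 277 = 1672311/277
⌊1672503/277⌋ = 6037,  ⌊1672311/277⌋ = 6037
s_{8709} = 6037 − 6037 = 0

0


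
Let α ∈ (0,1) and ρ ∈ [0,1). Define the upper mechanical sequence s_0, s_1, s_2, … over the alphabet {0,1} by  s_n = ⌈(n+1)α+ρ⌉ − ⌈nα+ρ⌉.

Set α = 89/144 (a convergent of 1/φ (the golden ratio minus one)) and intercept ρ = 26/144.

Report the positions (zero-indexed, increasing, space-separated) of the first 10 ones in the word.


n=0: ⌈115/144⌉−⌈26/144⌉ = 1−1 = 0
n=1: ⌈204/144⌉−⌈115/144⌉ = 2−1 = 1  ← one
n=2: ⌈293/144⌉−⌈204/144⌉ = 3−2 = 1  ← one
n=3: ⌈382/144⌉−⌈293/144⌉ = 3−3 = 0
n=4: ⌈471/144⌉−⌈382/144⌉ = 4−3 = 1  ← one
n=5: ⌈560/144⌉−⌈471/144⌉ = 4−4 = 0
n=6: ⌈649/144⌉−⌈560/144⌉ = 5−4 = 1  ← one
n=7: ⌈738/144⌉−⌈649/144⌉ = 6−5 = 1  ← one
n=8: ⌈827/144⌉−⌈738/144⌉ = 6−6 = 0
n=9: ⌈916/144⌉−⌈827/144⌉ = 7−6 = 1  ← one
n=10: ⌈1005/144⌉−⌈916/144⌉ = 7−7 = 0
n=11: ⌈1094/144⌉−⌈1005/144⌉ = 8−7 = 1  ← one
n=12: ⌈1183/144⌉−⌈1094/144⌉ = 9−8 = 1  ← one
n=13: ⌈1272/144⌉−⌈1183/144⌉ = 9−9 = 0
n=14: ⌈1361/144⌉−⌈1272/144⌉ = 10−9 = 1  ← one
n=15: ⌈1450/144⌉−⌈1361/144⌉ = 11−10 = 1  ← one
positions of the first 10 ones: 1 2 4 6 7 9 11 12 14 15

1 2 4 6 7 9 11 12 14 15


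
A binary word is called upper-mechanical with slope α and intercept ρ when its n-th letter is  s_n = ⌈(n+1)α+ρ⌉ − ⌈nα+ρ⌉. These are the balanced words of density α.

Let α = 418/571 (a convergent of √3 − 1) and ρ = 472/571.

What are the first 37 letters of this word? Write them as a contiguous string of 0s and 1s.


n=0: ⌈(1·418+472)/571⌉ − ⌈(0·418+472)/571⌉ = ⌈890/571⌉ − ⌈472/571⌉ = 2 − 1 = 1
n=1: ⌈(2·418+472)/571⌉ − ⌈(1·418+472)/571⌉ = ⌈1308/571⌉ − ⌈890/571⌉ = 3 − 2 = 1
n=2: ⌈(3·418+472)/571⌉ − ⌈(2·418+472)/571⌉ = ⌈1726/571⌉ − ⌈1308/571⌉ = 4 − 3 = 1
n=3: ⌈(4·418+472)/571⌉ − ⌈(3·418+472)/571⌉ = ⌈2144/571⌉ − ⌈1726/571⌉ = 4 − 4 = 0
n=4: ⌈(5·418+472)/571⌉ − ⌈(4·418+472)/571⌉ = ⌈2562/571⌉ − ⌈2144/571⌉ = 5 − 4 = 1
n=5: ⌈(6·418+472)/571⌉ − ⌈(5·418+472)/571⌉ = ⌈2980/571⌉ − ⌈2562/571⌉ = 6 − 5 = 1
n=6: ⌈(7·418+472)/571⌉ − ⌈(6·418+472)/571⌉ = ⌈3398/571⌉ − ⌈2980/571⌉ = 6 − 6 = 0
n=7: ⌈(8·418+472)/571⌉ − ⌈(7·418+472)/571⌉ = ⌈3816/571⌉ − ⌈3398/571⌉ = 7 − 6 = 1
n=8: ⌈(9·418+472)/571⌉ − ⌈(8·418+472)/571⌉ = ⌈4234/571⌉ − ⌈3816/571⌉ = 8 − 7 = 1
n=9: ⌈(10·418+472)/571⌉ − ⌈(9·418+472)/571⌉ = ⌈4652/571⌉ − ⌈4234/571⌉ = 9 − 8 = 1
n=10: ⌈(11·418+472)/571⌉ − ⌈(10·418+472)/571⌉ = ⌈5070/571⌉ − ⌈4652/571⌉ = 9 − 9 = 0
n=11: ⌈(12·418+472)/571⌉ − ⌈(11·418+472)/571⌉ = ⌈5488/571⌉ − ⌈5070/571⌉ = 10 − 9 = 1
n=12: ⌈(13·418+472)/571⌉ − ⌈(12·418+472)/571⌉ = ⌈5906/571⌉ − ⌈5488/571⌉ = 11 − 10 = 1
n=13: ⌈(14·418+472)/571⌉ − ⌈(13·418+472)/571⌉ = ⌈6324/571⌉ − ⌈5906/571⌉ = 12 − 11 = 1
n=14: ⌈(15·418+472)/571⌉ − ⌈(14·418+472)/571⌉ = ⌈6742/571⌉ − ⌈6324/571⌉ = 12 − 12 = 0
n=15: ⌈(16·418+472)/571⌉ − ⌈(15·418+472)/571⌉ = ⌈7160/571⌉ − ⌈6742/571⌉ = 13 − 12 = 1
n=16: ⌈(17·418+472)/571⌉ − ⌈(16·418+472)/571⌉ = ⌈7578/571⌉ − ⌈7160/571⌉ = 14 − 13 = 1
n=17: ⌈(18·418+472)/571⌉ − ⌈(17·418+472)/571⌉ = ⌈7996/571⌉ − ⌈7578/571⌉ = 15 − 14 = 1
n=18: ⌈(19·418+472)/571⌉ − ⌈(18·418+472)/571⌉ = ⌈8414/571⌉ − ⌈7996/571⌉ = 15 − 15 = 0
n=19: ⌈(20·418+472)/571⌉ − ⌈(19·418+472)/571⌉ = ⌈8832/571⌉ − ⌈8414/571⌉ = 16 − 15 = 1
n=20: ⌈(21·418+472)/571⌉ − ⌈(20·418+472)/571⌉ = ⌈9250/571⌉ − ⌈8832/571⌉ = 17 − 16 = 1
n=21: ⌈(22·418+472)/571⌉ − ⌈(21·418+472)/571⌉ = ⌈9668/571⌉ − ⌈9250/571⌉ = 17 − 17 = 0
n=22: ⌈(23·418+472)/571⌉ − ⌈(22·418+472)/571⌉ = ⌈10086/571⌉ − ⌈9668/571⌉ = 18 − 17 = 1
n=23: ⌈(24·418+472)/571⌉ − ⌈(23·418+472)/571⌉ = ⌈10504/571⌉ − ⌈10086/571⌉ = 19 − 18 = 1
n=24: ⌈(25·418+472)/571⌉ − ⌈(24·418+472)/571⌉ = ⌈10922/571⌉ − ⌈10504/571⌉ = 20 − 19 = 1
n=25: ⌈(26·418+472)/571⌉ − ⌈(25·418+472)/571⌉ = ⌈11340/571⌉ − ⌈10922/571⌉ = 20 − 20 = 0
n=26: ⌈(27·418+472)/571⌉ − ⌈(26·418+472)/571⌉ = ⌈11758/571⌉ − ⌈11340/571⌉ = 21 − 20 = 1
n=27: ⌈(28·418+472)/571⌉ − ⌈(27·418+472)/571⌉ = ⌈12176/571⌉ − ⌈11758/571⌉ = 22 − 21 = 1
n=28: ⌈(29·418+472)/571⌉ − ⌈(28·418+472)/571⌉ = ⌈12594/571⌉ − ⌈12176/571⌉ = 23 − 22 = 1
n=29: ⌈(30·418+472)/571⌉ − ⌈(29·418+472)/571⌉ = ⌈13012/571⌉ − ⌈12594/571⌉ = 23 − 23 = 0
n=30: ⌈(31·418+472)/571⌉ − ⌈(30·418+472)/571⌉ = ⌈13430/571⌉ − ⌈13012/571⌉ = 24 − 23 = 1
n=31: ⌈(32·418+472)/571⌉ − ⌈(31·418+472)/571⌉ = ⌈13848/571⌉ − ⌈13430/571⌉ = 25 − 24 = 1
n=32: ⌈(33·418+472)/571⌉ − ⌈(32·418+472)/571⌉ = ⌈14266/571⌉ − ⌈13848/571⌉ = 25 − 25 = 0
n=33: ⌈(34·418+472)/571⌉ − ⌈(33·418+472)/571⌉ = ⌈14684/571⌉ − ⌈14266/571⌉ = 26 − 25 = 1
n=34: ⌈(35·418+472)/571⌉ − ⌈(34·418+472)/571⌉ = ⌈15102/571⌉ − ⌈14684/571⌉ = 27 − 26 = 1
n=35: ⌈(36·418+472)/571⌉ − ⌈(35·418+472)/571⌉ = ⌈15520/571⌉ − ⌈15102/571⌉ = 28 − 27 = 1
n=36: ⌈(37·418+472)/571⌉ − ⌈(36·418+472)/571⌉ = ⌈15938/571⌉ − ⌈15520/571⌉ = 28 − 28 = 0

1110110111011101110110111011101101110


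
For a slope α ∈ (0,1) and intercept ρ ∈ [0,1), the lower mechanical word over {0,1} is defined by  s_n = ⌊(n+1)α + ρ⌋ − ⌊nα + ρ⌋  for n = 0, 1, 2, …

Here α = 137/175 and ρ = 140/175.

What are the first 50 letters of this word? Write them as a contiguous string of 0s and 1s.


11101111011101111011110111011110111011110111101110

n=0: ⌊(1·137+140)/175⌋ − ⌊(0·137+140)/175⌋ = ⌊277/175⌋ − ⌊140/175⌋ = 1 − 0 = 1
n=1: ⌊(2·137+140)/175⌋ − ⌊(1·137+140)/175⌋ = ⌊414/175⌋ − ⌊277/175⌋ = 2 − 1 = 1
n=2: ⌊(3·137+140)/175⌋ − ⌊(2·137+140)/175⌋ = ⌊551/175⌋ − ⌊414/175⌋ = 3 − 2 = 1
n=3: ⌊(4·137+140)/175⌋ − ⌊(3·137+140)/175⌋ = ⌊688/175⌋ − ⌊551/175⌋ = 3 − 3 = 0
n=4: ⌊(5·137+140)/175⌋ − ⌊(4·137+140)/175⌋ = ⌊825/175⌋ − ⌊688/175⌋ = 4 − 3 = 1
n=5: ⌊(6·137+140)/175⌋ − ⌊(5·137+140)/175⌋ = ⌊962/175⌋ − ⌊825/175⌋ = 5 − 4 = 1
n=6: ⌊(7·137+140)/175⌋ − ⌊(6·137+140)/175⌋ = ⌊1099/175⌋ − ⌊962/175⌋ = 6 − 5 = 1
n=7: ⌊(8·137+140)/175⌋ − ⌊(7·137+140)/175⌋ = ⌊1236/175⌋ − ⌊1099/175⌋ = 7 − 6 = 1
n=8: ⌊(9·137+140)/175⌋ − ⌊(8·137+140)/175⌋ = ⌊1373/175⌋ − ⌊1236/175⌋ = 7 − 7 = 0
n=9: ⌊(10·137+140)/175⌋ − ⌊(9·137+140)/175⌋ = ⌊1510/175⌋ − ⌊1373/175⌋ = 8 − 7 = 1
n=10: ⌊(11·137+140)/175⌋ − ⌊(10·137+140)/175⌋ = ⌊1647/175⌋ − ⌊1510/175⌋ = 9 − 8 = 1
n=11: ⌊(12·137+140)/175⌋ − ⌊(11·137+140)/175⌋ = ⌊1784/175⌋ − ⌊1647/175⌋ = 10 − 9 = 1
n=12: ⌊(13·137+140)/175⌋ − ⌊(12·137+140)/175⌋ = ⌊1921/175⌋ − ⌊1784/175⌋ = 10 − 10 = 0
n=13: ⌊(14·137+140)/175⌋ − ⌊(13·137+140)/175⌋ = ⌊2058/175⌋ − ⌊1921/175⌋ = 11 − 10 = 1
n=14: ⌊(15·137+140)/175⌋ − ⌊(14·137+140)/175⌋ = ⌊2195/175⌋ − ⌊2058/175⌋ = 12 − 11 = 1
n=15: ⌊(16·137+140)/175⌋ − ⌊(15·137+140)/175⌋ = ⌊2332/175⌋ − ⌊2195/175⌋ = 13 − 12 = 1
n=16: ⌊(17·137+140)/175⌋ − ⌊(16·137+140)/175⌋ = ⌊2469/175⌋ − ⌊2332/175⌋ = 14 − 13 = 1
n=17: ⌊(18·137+140)/175⌋ − ⌊(17·137+140)/175⌋ = ⌊2606/175⌋ − ⌊2469/175⌋ = 14 − 14 = 0
n=18: ⌊(19·137+140)/175⌋ − ⌊(18·137+140)/175⌋ = ⌊2743/175⌋ − ⌊2606/175⌋ = 15 − 14 = 1
n=19: ⌊(20·137+140)/175⌋ − ⌊(19·137+140)/175⌋ = ⌊2880/175⌋ − ⌊2743/175⌋ = 16 − 15 = 1
n=20: ⌊(21·137+140)/175⌋ − ⌊(20·137+140)/175⌋ = ⌊3017/175⌋ − ⌊2880/175⌋ = 17 − 16 = 1
n=21: ⌊(22·137+140)/175⌋ − ⌊(21·137+140)/175⌋ = ⌊3154/175⌋ − ⌊3017/175⌋ = 18 − 17 = 1
n=22: ⌊(23·137+140)/175⌋ − ⌊(22·137+140)/175⌋ = ⌊3291/175⌋ − ⌊3154/175⌋ = 18 − 18 = 0
n=23: ⌊(24·137+140)/175⌋ − ⌊(23·137+140)/175⌋ = ⌊3428/175⌋ − ⌊3291/175⌋ = 19 − 18 = 1
n=24: ⌊(25·137+140)/175⌋ − ⌊(24·137+140)/175⌋ = ⌊3565/175⌋ − ⌊3428/175⌋ = 20 − 19 = 1
n=25: ⌊(26·137+140)/175⌋ − ⌊(25·137+140)/175⌋ = ⌊3702/175⌋ − ⌊3565/175⌋ = 21 − 20 = 1
n=26: ⌊(27·137+140)/175⌋ − ⌊(26·137+140)/175⌋ = ⌊3839/175⌋ − ⌊3702/175⌋ = 21 − 21 = 0
n=27: ⌊(28·137+140)/175⌋ − ⌊(27·137+140)/175⌋ = ⌊3976/175⌋ − ⌊3839/175⌋ = 22 − 21 = 1
n=28: ⌊(29·137+140)/175⌋ − ⌊(28·137+140)/175⌋ = ⌊4113/175⌋ − ⌊3976/175⌋ = 23 − 22 = 1
n=29: ⌊(30·137+140)/175⌋ − ⌊(29·137+140)/175⌋ = ⌊4250/175⌋ − ⌊4113/175⌋ = 24 − 23 = 1
n=30: ⌊(31·137+140)/175⌋ − ⌊(30·137+140)/175⌋ = ⌊4387/175⌋ − ⌊4250/175⌋ = 25 − 24 = 1
n=31: ⌊(32·137+140)/175⌋ − ⌊(31·137+140)/175⌋ = ⌊4524/175⌋ − ⌊4387/175⌋ = 25 − 25 = 0
n=32: ⌊(33·137+140)/175⌋ − ⌊(32·137+140)/175⌋ = ⌊4661/175⌋ − ⌊4524/175⌋ = 26 − 25 = 1
n=33: ⌊(34·137+140)/175⌋ − ⌊(33·137+140)/175⌋ = ⌊4798/175⌋ − ⌊4661/175⌋ = 27 − 26 = 1
n=34: ⌊(35·137+140)/175⌋ − ⌊(34·137+140)/175⌋ = ⌊4935/175⌋ − ⌊4798/175⌋ = 28 − 27 = 1
n=35: ⌊(36·137+140)/175⌋ − ⌊(35·137+140)/175⌋ = ⌊5072/175⌋ − ⌊4935/175⌋ = 28 − 28 = 0
n=36: ⌊(37·137+140)/175⌋ − ⌊(36·137+140)/175⌋ = ⌊5209/175⌋ − ⌊5072/175⌋ = 29 − 28 = 1
n=37: ⌊(38·137+140)/175⌋ − ⌊(37·137+140)/175⌋ = ⌊5346/175⌋ − ⌊5209/175⌋ = 30 − 29 = 1
n=38: ⌊(39·137+140)/175⌋ − ⌊(38·137+140)/175⌋ = ⌊5483/175⌋ − ⌊5346/175⌋ = 31 − 30 = 1
n=39: ⌊(40·137+140)/175⌋ − ⌊(39·137+140)/175⌋ = ⌊5620/175⌋ − ⌊5483/175⌋ = 32 − 31 = 1
n=40: ⌊(41·137+140)/175⌋ − ⌊(40·137+140)/175⌋ = ⌊5757/175⌋ − ⌊5620/175⌋ = 32 − 32 = 0
n=41: ⌊(42·137+140)/175⌋ − ⌊(41·137+140)/175⌋ = ⌊5894/175⌋ − ⌊5757/175⌋ = 33 − 32 = 1
n=42: ⌊(43·137+140)/175⌋ − ⌊(42·137+140)/175⌋ = ⌊6031/175⌋ − ⌊5894/175⌋ = 34 − 33 = 1
n=43: ⌊(44·137+140)/175⌋ − ⌊(43·137+140)/175⌋ = ⌊6168/175⌋ − ⌊6031/175⌋ = 35 − 34 = 1
n=44: ⌊(45·137+140)/175⌋ − ⌊(44·137+140)/175⌋ = ⌊6305/175⌋ − ⌊6168/175⌋ = 36 − 35 = 1
n=45: ⌊(46·137+140)/175⌋ − ⌊(45·137+140)/175⌋ = ⌊6442/175⌋ − ⌊6305/175⌋ = 36 − 36 = 0
n=46: ⌊(47·137+140)/175⌋ − ⌊(46·137+140)/175⌋ = ⌊6579/175⌋ − ⌊6442/175⌋ = 37 − 36 = 1
n=47: ⌊(48·137+140)/175⌋ − ⌊(47·137+140)/175⌋ = ⌊6716/175⌋ − ⌊6579/175⌋ = 38 − 37 = 1
n=48: ⌊(49·137+140)/175⌋ − ⌊(48·137+140)/175⌋ = ⌊6853/175⌋ − ⌊6716/175⌋ = 39 − 38 = 1
n=49: ⌊(50·137+140)/175⌋ − ⌊(49·137+140)/175⌋ = ⌊6990/175⌋ − ⌊6853/175⌋ = 39 − 39 = 0


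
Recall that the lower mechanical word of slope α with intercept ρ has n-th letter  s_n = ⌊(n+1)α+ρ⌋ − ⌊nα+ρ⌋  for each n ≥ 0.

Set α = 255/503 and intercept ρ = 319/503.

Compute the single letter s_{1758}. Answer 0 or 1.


(n+1)α + ρ = (1759·255 + 319) / 503 = 448864/503
nα + ρ     = (1758·255 + 319) / 503 = 448609/503
⌊448864/503⌋ = 892,  ⌊448609/503⌋ = 891
s_{1758} = 892 − 891 = 1

1


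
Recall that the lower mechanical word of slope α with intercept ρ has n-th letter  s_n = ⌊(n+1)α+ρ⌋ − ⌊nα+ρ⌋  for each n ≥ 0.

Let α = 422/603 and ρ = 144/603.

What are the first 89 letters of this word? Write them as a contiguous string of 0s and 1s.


01110110110111011011011101101101110110110111011011011101101101110110110111011011011101101

n=0: ⌊(1·422+144)/603⌋ − ⌊(0·422+144)/603⌋ = ⌊566/603⌋ − ⌊144/603⌋ = 0 − 0 = 0
n=1: ⌊(2·422+144)/603⌋ − ⌊(1·422+144)/603⌋ = ⌊988/603⌋ − ⌊566/603⌋ = 1 − 0 = 1
n=2: ⌊(3·422+144)/603⌋ − ⌊(2·422+144)/603⌋ = ⌊1410/603⌋ − ⌊988/603⌋ = 2 − 1 = 1
n=3: ⌊(4·422+144)/603⌋ − ⌊(3·422+144)/603⌋ = ⌊1832/603⌋ − ⌊1410/603⌋ = 3 − 2 = 1
n=4: ⌊(5·422+144)/603⌋ − ⌊(4·422+144)/603⌋ = ⌊2254/603⌋ − ⌊1832/603⌋ = 3 − 3 = 0
n=5: ⌊(6·422+144)/603⌋ − ⌊(5·422+144)/603⌋ = ⌊2676/603⌋ − ⌊2254/603⌋ = 4 − 3 = 1
n=6: ⌊(7·422+144)/603⌋ − ⌊(6·422+144)/603⌋ = ⌊3098/603⌋ − ⌊2676/603⌋ = 5 − 4 = 1
n=7: ⌊(8·422+144)/603⌋ − ⌊(7·422+144)/603⌋ = ⌊3520/603⌋ − ⌊3098/603⌋ = 5 − 5 = 0
n=8: ⌊(9·422+144)/603⌋ − ⌊(8·422+144)/603⌋ = ⌊3942/603⌋ − ⌊3520/603⌋ = 6 − 5 = 1
n=9: ⌊(10·422+144)/603⌋ − ⌊(9·422+144)/603⌋ = ⌊4364/603⌋ − ⌊3942/603⌋ = 7 − 6 = 1
n=10: ⌊(11·422+144)/603⌋ − ⌊(10·422+144)/603⌋ = ⌊4786/603⌋ − ⌊4364/603⌋ = 7 − 7 = 0
n=11: ⌊(12·422+144)/603⌋ − ⌊(11·422+144)/603⌋ = ⌊5208/603⌋ − ⌊4786/603⌋ = 8 − 7 = 1
n=12: ⌊(13·422+144)/603⌋ − ⌊(12·422+144)/603⌋ = ⌊5630/603⌋ − ⌊5208/603⌋ = 9 − 8 = 1
n=13: ⌊(14·422+144)/603⌋ − ⌊(13·422+144)/603⌋ = ⌊6052/603⌋ − ⌊5630/603⌋ = 10 − 9 = 1
n=14: ⌊(15·422+144)/603⌋ − ⌊(14·422+144)/603⌋ = ⌊6474/603⌋ − ⌊6052/603⌋ = 10 − 10 = 0
n=15: ⌊(16·422+144)/603⌋ − ⌊(15·422+144)/603⌋ = ⌊6896/603⌋ − ⌊6474/603⌋ = 11 − 10 = 1
n=16: ⌊(17·422+144)/603⌋ − ⌊(16·422+144)/603⌋ = ⌊7318/603⌋ − ⌊6896/603⌋ = 12 − 11 = 1
n=17: ⌊(18·422+144)/603⌋ − ⌊(17·422+144)/603⌋ = ⌊7740/603⌋ − ⌊7318/603⌋ = 12 − 12 = 0
n=18: ⌊(19·422+144)/603⌋ − ⌊(18·422+144)/603⌋ = ⌊8162/603⌋ − ⌊7740/603⌋ = 13 − 12 = 1
n=19: ⌊(20·422+144)/603⌋ − ⌊(19·422+144)/603⌋ = ⌊8584/603⌋ − ⌊8162/603⌋ = 14 − 13 = 1
n=20: ⌊(21·422+144)/603⌋ − ⌊(20·422+144)/603⌋ = ⌊9006/603⌋ − ⌊8584/603⌋ = 14 − 14 = 0
n=21: ⌊(22·422+144)/603⌋ − ⌊(21·422+144)/603⌋ = ⌊9428/603⌋ − ⌊9006/603⌋ = 15 − 14 = 1
n=22: ⌊(23·422+144)/603⌋ − ⌊(22·422+144)/603⌋ = ⌊9850/603⌋ − ⌊9428/603⌋ = 16 − 15 = 1
n=23: ⌊(24·422+144)/603⌋ − ⌊(23·422+144)/603⌋ = ⌊10272/603⌋ − ⌊9850/603⌋ = 17 − 16 = 1
n=24: ⌊(25·422+144)/603⌋ − ⌊(24·422+144)/603⌋ = ⌊10694/603⌋ − ⌊10272/603⌋ = 17 − 17 = 0
n=25: ⌊(26·422+144)/603⌋ − ⌊(25·422+144)/603⌋ = ⌊11116/603⌋ − ⌊10694/603⌋ = 18 − 17 = 1
n=26: ⌊(27·422+144)/603⌋ − ⌊(26·422+144)/603⌋ = ⌊11538/603⌋ − ⌊11116/603⌋ = 19 − 18 = 1
n=27: ⌊(28·422+144)/603⌋ − ⌊(27·422+144)/603⌋ = ⌊11960/603⌋ − ⌊11538/603⌋ = 19 − 19 = 0
n=28: ⌊(29·422+144)/603⌋ − ⌊(28·422+144)/603⌋ = ⌊12382/603⌋ − ⌊11960/603⌋ = 20 − 19 = 1
n=29: ⌊(30·422+144)/603⌋ − ⌊(29·422+144)/603⌋ = ⌊12804/603⌋ − ⌊12382/603⌋ = 21 − 20 = 1
n=30: ⌊(31·422+144)/603⌋ − ⌊(30·422+144)/603⌋ = ⌊13226/603⌋ − ⌊12804/603⌋ = 21 − 21 = 0
n=31: ⌊(32·422+144)/603⌋ − ⌊(31·422+144)/603⌋ = ⌊13648/603⌋ − ⌊13226/603⌋ = 22 − 21 = 1
n=32: ⌊(33·422+144)/603⌋ − ⌊(32·422+144)/603⌋ = ⌊14070/603⌋ − ⌊13648/603⌋ = 23 − 22 = 1
n=33: ⌊(34·422+144)/603⌋ − ⌊(33·422+144)/603⌋ = ⌊14492/603⌋ − ⌊14070/603⌋ = 24 − 23 = 1
n=34: ⌊(35·422+144)/603⌋ − ⌊(34·422+144)/603⌋ = ⌊14914/603⌋ − ⌊14492/603⌋ = 24 − 24 = 0
n=35: ⌊(36·422+144)/603⌋ − ⌊(35·422+144)/603⌋ = ⌊15336/603⌋ − ⌊14914/603⌋ = 25 − 24 = 1
n=36: ⌊(37·422+144)/603⌋ − ⌊(36·422+144)/603⌋ = ⌊15758/603⌋ − ⌊15336/603⌋ = 26 − 25 = 1
n=37: ⌊(38·422+144)/603⌋ − ⌊(37·422+144)/603⌋ = ⌊16180/603⌋ − ⌊15758/603⌋ = 26 − 26 = 0
n=38: ⌊(39·422+144)/603⌋ − ⌊(38·422+144)/603⌋ = ⌊16602/603⌋ − ⌊16180/603⌋ = 27 − 26 = 1
n=39: ⌊(40·422+144)/603⌋ − ⌊(39·422+144)/603⌋ = ⌊17024/603⌋ − ⌊16602/603⌋ = 28 − 27 = 1
n=40: ⌊(41·422+144)/603⌋ − ⌊(40·422+144)/603⌋ = ⌊17446/603⌋ − ⌊17024/603⌋ = 28 − 28 = 0
n=41: ⌊(42·422+144)/603⌋ − ⌊(41·422+144)/603⌋ = ⌊17868/603⌋ − ⌊17446/603⌋ = 29 − 28 = 1
n=42: ⌊(43·422+144)/603⌋ − ⌊(42·422+144)/603⌋ = ⌊18290/603⌋ − ⌊17868/603⌋ = 30 − 29 = 1
n=43: ⌊(44·422+144)/603⌋ − ⌊(43·422+144)/603⌋ = ⌊18712/603⌋ − ⌊18290/603⌋ = 31 − 30 = 1
n=44: ⌊(45·422+144)/603⌋ − ⌊(44·422+144)/603⌋ = ⌊19134/603⌋ − ⌊18712/603⌋ = 31 − 31 = 0
n=45: ⌊(46·422+144)/603⌋ − ⌊(45·422+144)/603⌋ = ⌊19556/603⌋ − ⌊19134/603⌋ = 32 − 31 = 1
n=46: ⌊(47·422+144)/603⌋ − ⌊(46·422+144)/603⌋ = ⌊19978/603⌋ − ⌊19556/603⌋ = 33 − 32 = 1
n=47: ⌊(48·422+144)/603⌋ − ⌊(47·422+144)/603⌋ = ⌊20400/603⌋ − ⌊19978/603⌋ = 33 − 33 = 0
n=48: ⌊(49·422+144)/603⌋ − ⌊(48·422+144)/603⌋ = ⌊20822/603⌋ − ⌊20400/603⌋ = 34 − 33 = 1
n=49: ⌊(50·422+144)/603⌋ − ⌊(49·422+144)/603⌋ = ⌊21244/603⌋ − ⌊20822/603⌋ = 35 − 34 = 1
n=50: ⌊(51·422+144)/603⌋ − ⌊(50·422+144)/603⌋ = ⌊21666/603⌋ − ⌊21244/603⌋ = 35 − 35 = 0
n=51: ⌊(52·422+144)/603⌋ − ⌊(51·422+144)/603⌋ = ⌊22088/603⌋ − ⌊21666/603⌋ = 36 − 35 = 1
n=52: ⌊(53·422+144)/603⌋ − ⌊(52·422+144)/603⌋ = ⌊22510/603⌋ − ⌊22088/603⌋ = 37 − 36 = 1
n=53: ⌊(54·422+144)/603⌋ − ⌊(53·422+144)/603⌋ = ⌊22932/603⌋ − ⌊22510/603⌋ = 38 − 37 = 1
n=54: ⌊(55·422+144)/603⌋ − ⌊(54·422+144)/603⌋ = ⌊23354/603⌋ − ⌊22932/603⌋ = 38 − 38 = 0
n=55: ⌊(56·422+144)/603⌋ − ⌊(55·422+144)/603⌋ = ⌊23776/603⌋ − ⌊23354/603⌋ = 39 − 38 = 1
n=56: ⌊(57·422+144)/603⌋ − ⌊(56·422+144)/603⌋ = ⌊24198/603⌋ − ⌊23776/603⌋ = 40 − 39 = 1
n=57: ⌊(58·422+144)/603⌋ − ⌊(57·422+144)/603⌋ = ⌊24620/603⌋ − ⌊24198/603⌋ = 40 − 40 = 0
n=58: ⌊(59·422+144)/603⌋ − ⌊(58·422+144)/603⌋ = ⌊25042/603⌋ − ⌊24620/603⌋ = 41 − 40 = 1
n=59: ⌊(60·422+144)/603⌋ − ⌊(59·422+144)/603⌋ = ⌊25464/603⌋ − ⌊25042/603⌋ = 42 − 41 = 1
n=60: ⌊(61·422+144)/603⌋ − ⌊(60·422+144)/603⌋ = ⌊25886/603⌋ − ⌊25464/603⌋ = 42 − 42 = 0
n=61: ⌊(62·422+144)/603⌋ − ⌊(61·422+144)/603⌋ = ⌊26308/603⌋ − ⌊25886/603⌋ = 43 − 42 = 1
n=62: ⌊(63·422+144)/603⌋ − ⌊(62·422+144)/603⌋ = ⌊26730/603⌋ − ⌊26308/603⌋ = 44 − 43 = 1
n=63: ⌊(64·422+144)/603⌋ − ⌊(63·422+144)/603⌋ = ⌊27152/603⌋ − ⌊26730/603⌋ = 45 − 44 = 1
n=64: ⌊(65·422+144)/603⌋ − ⌊(64·422+144)/603⌋ = ⌊27574/603⌋ − ⌊27152/603⌋ = 45 − 45 = 0
n=65: ⌊(66·422+144)/603⌋ − ⌊(65·422+144)/603⌋ = ⌊27996/603⌋ − ⌊27574/603⌋ = 46 − 45 = 1
n=66: ⌊(67·422+144)/603⌋ − ⌊(66·422+144)/603⌋ = ⌊28418/603⌋ − ⌊27996/603⌋ = 47 − 46 = 1
n=67: ⌊(68·422+144)/603⌋ − ⌊(67·422+144)/603⌋ = ⌊28840/603⌋ − ⌊28418/603⌋ = 47 − 47 = 0
n=68: ⌊(69·422+144)/603⌋ − ⌊(68·422+144)/603⌋ = ⌊29262/603⌋ − ⌊28840/603⌋ = 48 − 47 = 1
n=69: ⌊(70·422+144)/603⌋ − ⌊(69·422+144)/603⌋ = ⌊29684/603⌋ − ⌊29262/603⌋ = 49 − 48 = 1
n=70: ⌊(71·422+144)/603⌋ − ⌊(70·422+144)/603⌋ = ⌊30106/603⌋ − ⌊29684/603⌋ = 49 − 49 = 0
n=71: ⌊(72·422+144)/603⌋ − ⌊(71·422+144)/603⌋ = ⌊30528/603⌋ − ⌊30106/603⌋ = 50 − 49 = 1
n=72: ⌊(73·422+144)/603⌋ − ⌊(72·422+144)/603⌋ = ⌊30950/603⌋ − ⌊30528/603⌋ = 51 − 50 = 1
n=73: ⌊(74·422+144)/603⌋ − ⌊(73·422+144)/603⌋ = ⌊31372/603⌋ − ⌊30950/603⌋ = 52 − 51 = 1
n=74: ⌊(75·422+144)/603⌋ − ⌊(74·422+144)/603⌋ = ⌊31794/603⌋ − ⌊31372/603⌋ = 52 − 52 = 0
n=75: ⌊(76·422+144)/603⌋ − ⌊(75·422+144)/603⌋ = ⌊32216/603⌋ − ⌊31794/603⌋ = 53 − 52 = 1
n=76: ⌊(77·422+144)/603⌋ − ⌊(76·422+144)/603⌋ = ⌊32638/603⌋ − ⌊32216/603⌋ = 54 − 53 = 1
n=77: ⌊(78·422+144)/603⌋ − ⌊(77·422+144)/603⌋ = ⌊33060/603⌋ − ⌊32638/603⌋ = 54 − 54 = 0
n=78: ⌊(79·422+144)/603⌋ − ⌊(78·422+144)/603⌋ = ⌊33482/603⌋ − ⌊33060/603⌋ = 55 − 54 = 1
n=79: ⌊(80·422+144)/603⌋ − ⌊(79·422+144)/603⌋ = ⌊33904/603⌋ − ⌊33482/603⌋ = 56 − 55 = 1
n=80: ⌊(81·422+144)/603⌋ − ⌊(80·422+144)/603⌋ = ⌊34326/603⌋ − ⌊33904/603⌋ = 56 − 56 = 0
n=81: ⌊(82·422+144)/603⌋ − ⌊(81·422+144)/603⌋ = ⌊34748/603⌋ − ⌊34326/603⌋ = 57 − 56 = 1
n=82: ⌊(83·422+144)/603⌋ − ⌊(82·422+144)/603⌋ = ⌊35170/603⌋ − ⌊34748/603⌋ = 58 − 57 = 1
n=83: ⌊(84·422+144)/603⌋ − ⌊(83·422+144)/603⌋ = ⌊35592/603⌋ − ⌊35170/603⌋ = 59 − 58 = 1
n=84: ⌊(85·422+144)/603⌋ − ⌊(84·422+144)/603⌋ = ⌊36014/603⌋ − ⌊35592/603⌋ = 59 − 59 = 0
n=85: ⌊(86·422+144)/603⌋ − ⌊(85·422+144)/603⌋ = ⌊36436/603⌋ − ⌊36014/603⌋ = 60 − 59 = 1
n=86: ⌊(87·422+144)/603⌋ − ⌊(86·422+144)/603⌋ = ⌊36858/603⌋ − ⌊36436/603⌋ = 61 − 60 = 1
n=87: ⌊(88·422+144)/603⌋ − ⌊(87·422+144)/603⌋ = ⌊37280/603⌋ − ⌊36858/603⌋ = 61 − 61 = 0
n=88: ⌊(89·422+144)/603⌋ − ⌊(88·422+144)/603⌋ = ⌊37702/603⌋ − ⌊37280/603⌋ = 62 − 61 = 1


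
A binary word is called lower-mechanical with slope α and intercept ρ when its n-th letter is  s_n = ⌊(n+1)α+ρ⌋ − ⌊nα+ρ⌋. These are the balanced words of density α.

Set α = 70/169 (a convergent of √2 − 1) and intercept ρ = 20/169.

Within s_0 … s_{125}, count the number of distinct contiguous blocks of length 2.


3

t_n = ⌊(n·70+20)/169⌋ for n = 0 … 126:
  n=0…9: ⌊20/169⌋=0 ⌊90/169⌋=0 ⌊160/169⌋=0 ⌊230/169⌋=1 ⌊300/169⌋=1 ⌊370/169⌋=2 ⌊440/169⌋=2 ⌊510/169⌋=3 ⌊580/169⌋=3 ⌊650/169⌋=3
  n=10…19: ⌊720/169⌋=4 ⌊790/169⌋=4 ⌊860/169⌋=5 ⌊930/169⌋=5 ⌊1000/169⌋=5 ⌊1070/169⌋=6 ⌊1140/169⌋=6 ⌊1210/169⌋=7 ⌊1280/169⌋=7 ⌊1350/169⌋=7
  n=20…29: ⌊1420/169⌋=8 ⌊1490/169⌋=8 ⌊1560/169⌋=9 ⌊1630/169⌋=9 ⌊1700/169⌋=10 ⌊1770/169⌋=10 ⌊1840/169⌋=10 ⌊1910/169⌋=11 ⌊1980/169⌋=11 ⌊2050/169⌋=12
  n=30…39: ⌊2120/169⌋=12 ⌊2190/169⌋=12 ⌊2260/169⌋=13 ⌊2330/169⌋=13 ⌊2400/169⌋=14 ⌊2470/169⌋=14 ⌊2540/169⌋=15 ⌊2610/169⌋=15 ⌊2680/169⌋=15 ⌊2750/169⌋=16
  n=40…49: ⌊2820/169⌋=16 ⌊2890/169⌋=17 ⌊2960/169⌋=17 ⌊3030/169⌋=17 ⌊3100/169⌋=18 ⌊3170/169⌋=18 ⌊3240/169⌋=19 ⌊3310/169⌋=19 ⌊3380/169⌋=20 ⌊3450/169⌋=20
  n=50…59: ⌊3520/169⌋=20 ⌊3590/169⌋=21 ⌊3660/169⌋=21 ⌊3730/169⌋=22 ⌊3800/169⌋=22 ⌊3870/169⌋=22 ⌊3940/169⌋=23 ⌊4010/169⌋=23 ⌊4080/169⌋=24 ⌊4150/169⌋=24
  n=60…69: ⌊4220/169⌋=24 ⌊4290/169⌋=25 ⌊4360/169⌋=25 ⌊4430/169⌋=26 ⌊4500/169⌋=26 ⌊4570/169⌋=27 ⌊4640/169⌋=27 ⌊4710/169⌋=27 ⌊4780/169⌋=28 ⌊4850/169⌋=28
  n=70…79: ⌊4920/169⌋=29 ⌊4990/169⌋=29 ⌊5060/169⌋=29 ⌊5130/169⌋=30 ⌊5200/169⌋=30 ⌊5270/169⌋=31 ⌊5340/169⌋=31 ⌊5410/169⌋=32 ⌊5480/169⌋=32 ⌊5550/169⌋=32
  n=80…89: ⌊5620/169⌋=33 ⌊5690/169⌋=33 ⌊5760/169⌋=34 ⌊5830/169⌋=34 ⌊5900/169⌋=34 ⌊5970/169⌋=35 ⌊6040/169⌋=35 ⌊6110/169⌋=36 ⌊6180/169⌋=36 ⌊6250/169⌋=36
  n=90…99: ⌊6320/169⌋=37 ⌊6390/169⌋=37 ⌊6460/169⌋=38 ⌊6530/169⌋=38 ⌊6600/169⌋=39 ⌊6670/169⌋=39 ⌊6740/169⌋=39 ⌊6810/169⌋=40 ⌊6880/169⌋=40 ⌊6950/169⌋=41
  n=100…109: ⌊7020/169⌋=41 ⌊7090/169⌋=41 ⌊7160/169⌋=42 ⌊7230/169⌋=42 ⌊7300/169⌋=43 ⌊7370/169⌋=43 ⌊7440/169⌋=44 ⌊7510/169⌋=44 ⌊7580/169⌋=44 ⌊7650/169⌋=45
  n=110…119: ⌊7720/169⌋=45 ⌊7790/169⌋=46 ⌊7860/169⌋=46 ⌊7930/169⌋=46 ⌊8000/169⌋=47 ⌊8070/169⌋=47 ⌊8140/169⌋=48 ⌊8210/169⌋=48 ⌊8280/169⌋=48 ⌊8350/169⌋=49
  n=120…126: ⌊8420/169⌋=49 ⌊8490/169⌋=50 ⌊8560/169⌋=50 ⌊8630/169⌋=51 ⌊8700/169⌋=51 ⌊8770/169⌋=51 ⌊8840/169⌋=52
s_n = t_(n+1) − t_n for n = 0 … 125 gives
prefix = 001010100101001010010101001010010101001010010101001010010100101010010100101010010100101001010100101001010100101001010010101001
slide a length-2 window over [0..1] … [124..125] (125 windows); first occurrence of each distinct factor:
  [  0..  1] 00
  [  1..  2] 01
  [  2..  3] 10
  (the other 122 windows repeat one of these)
distinct factors: {00, 01, 10}
count = 3  (Sturmian bound for length 2 is 3)


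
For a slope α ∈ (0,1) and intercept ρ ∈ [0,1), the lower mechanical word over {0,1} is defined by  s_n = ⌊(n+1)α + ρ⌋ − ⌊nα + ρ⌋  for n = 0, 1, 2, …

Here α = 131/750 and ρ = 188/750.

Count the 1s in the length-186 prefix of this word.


#1s = Σ_{n=0}^{185} s_n = Σ_{n=0}^{185} (⌊(n+1)α+ρ⌋ − ⌊nα+ρ⌋)
the sum telescopes: every ⌊nα+ρ⌋ with 0 < n < 186 appears once with + and once with −, leaving ⌊186α+ρ⌋ − ⌊0·α+ρ⌋
186α + ρ = (186·131 + 188) / 750 = 24554/750
ρ = 188/750
⌊24554/750⌋ = 32,  ⌊188/750⌋ = 0
#1s = 32 − 0 = 32

32


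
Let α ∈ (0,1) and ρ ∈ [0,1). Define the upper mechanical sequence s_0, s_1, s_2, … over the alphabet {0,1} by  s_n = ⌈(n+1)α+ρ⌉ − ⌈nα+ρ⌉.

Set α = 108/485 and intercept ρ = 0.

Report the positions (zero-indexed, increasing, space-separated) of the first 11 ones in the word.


0 4 8 13 17 22 26 31 35 40 44

n=0: ⌈108/485⌉−⌈0/485⌉ = 1−0 = 1  ← one
n=1: ⌈216/485⌉−⌈108/485⌉ = 1−1 = 0
n=2: ⌈324/485⌉−⌈216/485⌉ = 1−1 = 0
n=3: ⌈432/485⌉−⌈324/485⌉ = 1−1 = 0
n=4: ⌈540/485⌉−⌈432/485⌉ = 2−1 = 1  ← one
n=5: ⌈648/485⌉−⌈540/485⌉ = 2−2 = 0
n=6: ⌈756/485⌉−⌈648/485⌉ = 2−2 = 0
n=7: ⌈864/485⌉−⌈756/485⌉ = 2−2 = 0
n=8: ⌈972/485⌉−⌈864/485⌉ = 3−2 = 1  ← one
n=9: ⌈1080/485⌉−⌈972/485⌉ = 3−3 = 0
n=10: ⌈1188/485⌉−⌈1080/485⌉ = 3−3 = 0
n=11: ⌈1296/485⌉−⌈1188/485⌉ = 3−3 = 0
n=12: ⌈1404/485⌉−⌈1296/485⌉ = 3−3 = 0
n=13: ⌈1512/485⌉−⌈1404/485⌉ = 4−3 = 1  ← one
n=14: ⌈1620/485⌉−⌈1512/485⌉ = 4−4 = 0
n=15: ⌈1728/485⌉−⌈1620/485⌉ = 4−4 = 0
n=16: ⌈1836/485⌉−⌈1728/485⌉ = 4−4 = 0
n=17: ⌈1944/485⌉−⌈1836/485⌉ = 5−4 = 1  ← one
n=18: ⌈2052/485⌉−⌈1944/485⌉ = 5−5 = 0
n=19: ⌈2160/485⌉−⌈2052/485⌉ = 5−5 = 0
n=20: ⌈2268/485⌉−⌈2160/485⌉ = 5−5 = 0
n=21: ⌈2376/485⌉−⌈2268/485⌉ = 5−5 = 0
n=22: ⌈2484/485⌉−⌈2376/485⌉ = 6−5 = 1  ← one
n=23: ⌈2592/485⌉−⌈2484/485⌉ = 6−6 = 0
n=24: ⌈2700/485⌉−⌈2592/485⌉ = 6−6 = 0
n=25: ⌈2808/485⌉−⌈2700/485⌉ = 6−6 = 0
n=26: ⌈2916/485⌉−⌈2808/485⌉ = 7−6 = 1  ← one
n=27: ⌈3024/485⌉−⌈2916/485⌉ = 7−7 = 0
n=28: ⌈3132/485⌉−⌈3024/485⌉ = 7−7 = 0
n=29: ⌈3240/485⌉−⌈3132/485⌉ = 7−7 = 0
n=30: ⌈3348/485⌉−⌈3240/485⌉ = 7−7 = 0
n=31: ⌈3456/485⌉−⌈3348/485⌉ = 8−7 = 1  ← one
n=32: ⌈3564/485⌉−⌈3456/485⌉ = 8−8 = 0
n=33: ⌈3672/485⌉−⌈3564/485⌉ = 8−8 = 0
n=34: ⌈3780/485⌉−⌈3672/485⌉ = 8−8 = 0
n=35: ⌈3888/485⌉−⌈3780/485⌉ = 9−8 = 1  ← one
n=36: ⌈3996/485⌉−⌈3888/485⌉ = 9−9 = 0
n=37: ⌈4104/485⌉−⌈3996/485⌉ = 9−9 = 0
n=38: ⌈4212/485⌉−⌈4104/485⌉ = 9−9 = 0
n=39: ⌈4320/485⌉−⌈4212/485⌉ = 9−9 = 0
n=40: ⌈4428/485⌉−⌈4320/485⌉ = 10−9 = 1  ← one
n=41: ⌈4536/485⌉−⌈4428/485⌉ = 10−10 = 0
n=42: ⌈4644/485⌉−⌈4536/485⌉ = 10−10 = 0
n=43: ⌈4752/485⌉−⌈4644/485⌉ = 10−10 = 0
n=44: ⌈4860/485⌉−⌈4752/485⌉ = 11−10 = 1  ← one
positions of the first 11 ones: 0 4 8 13 17 22 26 31 35 40 44


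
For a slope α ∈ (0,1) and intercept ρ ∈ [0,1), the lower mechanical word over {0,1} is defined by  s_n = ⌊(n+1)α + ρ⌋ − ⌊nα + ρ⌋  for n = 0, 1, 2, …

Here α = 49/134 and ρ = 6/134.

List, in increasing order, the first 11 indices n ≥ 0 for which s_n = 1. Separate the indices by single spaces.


2 5 8 10 13 16 19 21 24 27 29

n=0: ⌊55/134⌋−⌊6/134⌋ = 0−0 = 0
n=1: ⌊104/134⌋−⌊55/134⌋ = 0−0 = 0
n=2: ⌊153/134⌋−⌊104/134⌋ = 1−0 = 1  ← one
n=3: ⌊202/134⌋−⌊153/134⌋ = 1−1 = 0
n=4: ⌊251/134⌋−⌊202/134⌋ = 1−1 = 0
n=5: ⌊300/134⌋−⌊251/134⌋ = 2−1 = 1  ← one
n=6: ⌊349/134⌋−⌊300/134⌋ = 2−2 = 0
n=7: ⌊398/134⌋−⌊349/134⌋ = 2−2 = 0
n=8: ⌊447/134⌋−⌊398/134⌋ = 3−2 = 1  ← one
n=9: ⌊496/134⌋−⌊447/134⌋ = 3−3 = 0
n=10: ⌊545/134⌋−⌊496/134⌋ = 4−3 = 1  ← one
n=11: ⌊594/134⌋−⌊545/134⌋ = 4−4 = 0
n=12: ⌊643/134⌋−⌊594/134⌋ = 4−4 = 0
n=13: ⌊692/134⌋−⌊643/134⌋ = 5−4 = 1  ← one
n=14: ⌊741/134⌋−⌊692/134⌋ = 5−5 = 0
n=15: ⌊790/134⌋−⌊741/134⌋ = 5−5 = 0
n=16: ⌊839/134⌋−⌊790/134⌋ = 6−5 = 1  ← one
n=17: ⌊888/134⌋−⌊839/134⌋ = 6−6 = 0
n=18: ⌊937/134⌋−⌊888/134⌋ = 6−6 = 0
n=19: ⌊986/134⌋−⌊937/134⌋ = 7−6 = 1  ← one
n=20: ⌊1035/134⌋−⌊986/134⌋ = 7−7 = 0
n=21: ⌊1084/134⌋−⌊1035/134⌋ = 8−7 = 1  ← one
n=22: ⌊1133/134⌋−⌊1084/134⌋ = 8−8 = 0
n=23: ⌊1182/134⌋−⌊1133/134⌋ = 8−8 = 0
n=24: ⌊1231/134⌋−⌊1182/134⌋ = 9−8 = 1  ← one
n=25: ⌊1280/134⌋−⌊1231/134⌋ = 9−9 = 0
n=26: ⌊1329/134⌋−⌊1280/134⌋ = 9−9 = 0
n=27: ⌊1378/134⌋−⌊1329/134⌋ = 10−9 = 1  ← one
n=28: ⌊1427/134⌋−⌊1378/134⌋ = 10−10 = 0
n=29: ⌊1476/134⌋−⌊1427/134⌋ = 11−10 = 1  ← one
positions of the first 11 ones: 2 5 8 10 13 16 19 21 24 27 29


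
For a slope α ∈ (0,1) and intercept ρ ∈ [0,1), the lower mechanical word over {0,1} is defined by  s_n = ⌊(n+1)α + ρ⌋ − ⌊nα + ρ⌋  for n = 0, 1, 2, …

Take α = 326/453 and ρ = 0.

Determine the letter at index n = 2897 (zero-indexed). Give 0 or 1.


(n+1)α + ρ = (2898·326) / 453 = 944748/453
nα + ρ     = (2897·326) / 453 = 944422/453
⌊944748/453⌋ = 2085,  ⌊944422/453⌋ = 2084
s_{2897} = 2085 − 2084 = 1

1


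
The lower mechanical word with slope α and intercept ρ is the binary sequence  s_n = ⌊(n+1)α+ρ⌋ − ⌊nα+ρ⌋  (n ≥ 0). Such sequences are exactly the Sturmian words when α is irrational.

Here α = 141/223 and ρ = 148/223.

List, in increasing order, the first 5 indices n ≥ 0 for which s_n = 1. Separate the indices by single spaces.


n=0: ⌊289/223⌋−⌊148/223⌋ = 1−0 = 1  ← one
n=1: ⌊430/223⌋−⌊289/223⌋ = 1−1 = 0
n=2: ⌊571/223⌋−⌊430/223⌋ = 2−1 = 1  ← one
n=3: ⌊712/223⌋−⌊571/223⌋ = 3−2 = 1  ← one
n=4: ⌊853/223⌋−⌊712/223⌋ = 3−3 = 0
n=5: ⌊994/223⌋−⌊853/223⌋ = 4−3 = 1  ← one
n=6: ⌊1135/223⌋−⌊994/223⌋ = 5−4 = 1  ← one
positions of the first 5 ones: 0 2 3 5 6

0 2 3 5 6


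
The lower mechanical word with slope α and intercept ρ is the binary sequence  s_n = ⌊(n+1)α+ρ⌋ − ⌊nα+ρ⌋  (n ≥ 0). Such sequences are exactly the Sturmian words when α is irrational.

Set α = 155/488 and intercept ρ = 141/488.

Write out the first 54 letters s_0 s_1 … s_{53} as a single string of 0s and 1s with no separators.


001001001001001001000100100100100100100010010010010010

n=0: ⌊(1·155+141)/488⌋ − ⌊(0·155+141)/488⌋ = ⌊296/488⌋ − ⌊141/488⌋ = 0 − 0 = 0
n=1: ⌊(2·155+141)/488⌋ − ⌊(1·155+141)/488⌋ = ⌊451/488⌋ − ⌊296/488⌋ = 0 − 0 = 0
n=2: ⌊(3·155+141)/488⌋ − ⌊(2·155+141)/488⌋ = ⌊606/488⌋ − ⌊451/488⌋ = 1 − 0 = 1
n=3: ⌊(4·155+141)/488⌋ − ⌊(3·155+141)/488⌋ = ⌊761/488⌋ − ⌊606/488⌋ = 1 − 1 = 0
n=4: ⌊(5·155+141)/488⌋ − ⌊(4·155+141)/488⌋ = ⌊916/488⌋ − ⌊761/488⌋ = 1 − 1 = 0
n=5: ⌊(6·155+141)/488⌋ − ⌊(5·155+141)/488⌋ = ⌊1071/488⌋ − ⌊916/488⌋ = 2 − 1 = 1
n=6: ⌊(7·155+141)/488⌋ − ⌊(6·155+141)/488⌋ = ⌊1226/488⌋ − ⌊1071/488⌋ = 2 − 2 = 0
n=7: ⌊(8·155+141)/488⌋ − ⌊(7·155+141)/488⌋ = ⌊1381/488⌋ − ⌊1226/488⌋ = 2 − 2 = 0
n=8: ⌊(9·155+141)/488⌋ − ⌊(8·155+141)/488⌋ = ⌊1536/488⌋ − ⌊1381/488⌋ = 3 − 2 = 1
n=9: ⌊(10·155+141)/488⌋ − ⌊(9·155+141)/488⌋ = ⌊1691/488⌋ − ⌊1536/488⌋ = 3 − 3 = 0
n=10: ⌊(11·155+141)/488⌋ − ⌊(10·155+141)/488⌋ = ⌊1846/488⌋ − ⌊1691/488⌋ = 3 − 3 = 0
n=11: ⌊(12·155+141)/488⌋ − ⌊(11·155+141)/488⌋ = ⌊2001/488⌋ − ⌊1846/488⌋ = 4 − 3 = 1
n=12: ⌊(13·155+141)/488⌋ − ⌊(12·155+141)/488⌋ = ⌊2156/488⌋ − ⌊2001/488⌋ = 4 − 4 = 0
n=13: ⌊(14·155+141)/488⌋ − ⌊(13·155+141)/488⌋ = ⌊2311/488⌋ − ⌊2156/488⌋ = 4 − 4 = 0
n=14: ⌊(15·155+141)/488⌋ − ⌊(14·155+141)/488⌋ = ⌊2466/488⌋ − ⌊2311/488⌋ = 5 − 4 = 1
n=15: ⌊(16·155+141)/488⌋ − ⌊(15·155+141)/488⌋ = ⌊2621/488⌋ − ⌊2466/488⌋ = 5 − 5 = 0
n=16: ⌊(17·155+141)/488⌋ − ⌊(16·155+141)/488⌋ = ⌊2776/488⌋ − ⌊2621/488⌋ = 5 − 5 = 0
n=17: ⌊(18·155+141)/488⌋ − ⌊(17·155+141)/488⌋ = ⌊2931/488⌋ − ⌊2776/488⌋ = 6 − 5 = 1
n=18: ⌊(19·155+141)/488⌋ − ⌊(18·155+141)/488⌋ = ⌊3086/488⌋ − ⌊2931/488⌋ = 6 − 6 = 0
n=19: ⌊(20·155+141)/488⌋ − ⌊(19·155+141)/488⌋ = ⌊3241/488⌋ − ⌊3086/488⌋ = 6 − 6 = 0
n=20: ⌊(21·155+141)/488⌋ − ⌊(20·155+141)/488⌋ = ⌊3396/488⌋ − ⌊3241/488⌋ = 6 − 6 = 0
n=21: ⌊(22·155+141)/488⌋ − ⌊(21·155+141)/488⌋ = ⌊3551/488⌋ − ⌊3396/488⌋ = 7 − 6 = 1
n=22: ⌊(23·155+141)/488⌋ − ⌊(22·155+141)/488⌋ = ⌊3706/488⌋ − ⌊3551/488⌋ = 7 − 7 = 0
n=23: ⌊(24·155+141)/488⌋ − ⌊(23·155+141)/488⌋ = ⌊3861/488⌋ − ⌊3706/488⌋ = 7 − 7 = 0
n=24: ⌊(25·155+141)/488⌋ − ⌊(24·155+141)/488⌋ = ⌊4016/488⌋ − ⌊3861/488⌋ = 8 − 7 = 1
n=25: ⌊(26·155+141)/488⌋ − ⌊(25·155+141)/488⌋ = ⌊4171/488⌋ − ⌊4016/488⌋ = 8 − 8 = 0
n=26: ⌊(27·155+141)/488⌋ − ⌊(26·155+141)/488⌋ = ⌊4326/488⌋ − ⌊4171/488⌋ = 8 − 8 = 0
n=27: ⌊(28·155+141)/488⌋ − ⌊(27·155+141)/488⌋ = ⌊4481/488⌋ − ⌊4326/488⌋ = 9 − 8 = 1
n=28: ⌊(29·155+141)/488⌋ − ⌊(28·155+141)/488⌋ = ⌊4636/488⌋ − ⌊4481/488⌋ = 9 − 9 = 0
n=29: ⌊(30·155+141)/488⌋ − ⌊(29·155+141)/488⌋ = ⌊4791/488⌋ − ⌊4636/488⌋ = 9 − 9 = 0
n=30: ⌊(31·155+141)/488⌋ − ⌊(30·155+141)/488⌋ = ⌊4946/488⌋ − ⌊4791/488⌋ = 10 − 9 = 1
n=31: ⌊(32·155+141)/488⌋ − ⌊(31·155+141)/488⌋ = ⌊5101/488⌋ − ⌊4946/488⌋ = 10 − 10 = 0
n=32: ⌊(33·155+141)/488⌋ − ⌊(32·155+141)/488⌋ = ⌊5256/488⌋ − ⌊5101/488⌋ = 10 − 10 = 0
n=33: ⌊(34·155+141)/488⌋ − ⌊(33·155+141)/488⌋ = ⌊5411/488⌋ − ⌊5256/488⌋ = 11 − 10 = 1
n=34: ⌊(35·155+141)/488⌋ − ⌊(34·155+141)/488⌋ = ⌊5566/488⌋ − ⌊5411/488⌋ = 11 − 11 = 0
n=35: ⌊(36·155+141)/488⌋ − ⌊(35·155+141)/488⌋ = ⌊5721/488⌋ − ⌊5566/488⌋ = 11 − 11 = 0
n=36: ⌊(37·155+141)/488⌋ − ⌊(36·155+141)/488⌋ = ⌊5876/488⌋ − ⌊5721/488⌋ = 12 − 11 = 1
n=37: ⌊(38·155+141)/488⌋ − ⌊(37·155+141)/488⌋ = ⌊6031/488⌋ − ⌊5876/488⌋ = 12 − 12 = 0
n=38: ⌊(39·155+141)/488⌋ − ⌊(38·155+141)/488⌋ = ⌊6186/488⌋ − ⌊6031/488⌋ = 12 − 12 = 0
n=39: ⌊(40·155+141)/488⌋ − ⌊(39·155+141)/488⌋ = ⌊6341/488⌋ − ⌊6186/488⌋ = 12 − 12 = 0
n=40: ⌊(41·155+141)/488⌋ − ⌊(40·155+141)/488⌋ = ⌊6496/488⌋ − ⌊6341/488⌋ = 13 − 12 = 1
n=41: ⌊(42·155+141)/488⌋ − ⌊(41·155+141)/488⌋ = ⌊6651/488⌋ − ⌊6496/488⌋ = 13 − 13 = 0
n=42: ⌊(43·155+141)/488⌋ − ⌊(42·155+141)/488⌋ = ⌊6806/488⌋ − ⌊6651/488⌋ = 13 − 13 = 0
n=43: ⌊(44·155+141)/488⌋ − ⌊(43·155+141)/488⌋ = ⌊6961/488⌋ − ⌊6806/488⌋ = 14 − 13 = 1
n=44: ⌊(45·155+141)/488⌋ − ⌊(44·155+141)/488⌋ = ⌊7116/488⌋ − ⌊6961/488⌋ = 14 − 14 = 0
n=45: ⌊(46·155+141)/488⌋ − ⌊(45·155+141)/488⌋ = ⌊7271/488⌋ − ⌊7116/488⌋ = 14 − 14 = 0
n=46: ⌊(47·155+141)/488⌋ − ⌊(46·155+141)/488⌋ = ⌊7426/488⌋ − ⌊7271/488⌋ = 15 − 14 = 1
n=47: ⌊(48·155+141)/488⌋ − ⌊(47·155+141)/488⌋ = ⌊7581/488⌋ − ⌊7426/488⌋ = 15 − 15 = 0
n=48: ⌊(49·155+141)/488⌋ − ⌊(48·155+141)/488⌋ = ⌊7736/488⌋ − ⌊7581/488⌋ = 15 − 15 = 0
n=49: ⌊(50·155+141)/488⌋ − ⌊(49·155+141)/488⌋ = ⌊7891/488⌋ − ⌊7736/488⌋ = 16 − 15 = 1
n=50: ⌊(51·155+141)/488⌋ − ⌊(50·155+141)/488⌋ = ⌊8046/488⌋ − ⌊7891/488⌋ = 16 − 16 = 0
n=51: ⌊(52·155+141)/488⌋ − ⌊(51·155+141)/488⌋ = ⌊8201/488⌋ − ⌊8046/488⌋ = 16 − 16 = 0
n=52: ⌊(53·155+141)/488⌋ − ⌊(52·155+141)/488⌋ = ⌊8356/488⌋ − ⌊8201/488⌋ = 17 − 16 = 1
n=53: ⌊(54·155+141)/488⌋ − ⌊(53·155+141)/488⌋ = ⌊8511/488⌋ − ⌊8356/488⌋ = 17 − 17 = 0


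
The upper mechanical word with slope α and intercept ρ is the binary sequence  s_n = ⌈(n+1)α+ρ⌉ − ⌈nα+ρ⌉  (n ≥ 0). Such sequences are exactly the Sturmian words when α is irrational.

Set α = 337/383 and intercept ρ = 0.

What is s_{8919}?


(n+1)α + ρ = (8920·337) / 383 = 3006040/383
nα + ρ     = (8919·337) / 383 = 3005703/383
⌈3006040/383⌉ = 7849,  ⌈3005703/383⌉ = 7848
s_{8919} = 7849 − 7848 = 1

1


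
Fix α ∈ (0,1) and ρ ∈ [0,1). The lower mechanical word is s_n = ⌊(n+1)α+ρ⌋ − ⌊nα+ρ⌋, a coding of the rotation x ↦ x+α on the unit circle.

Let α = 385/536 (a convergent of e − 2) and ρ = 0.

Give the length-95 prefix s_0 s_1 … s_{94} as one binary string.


01101110110111011011101101110110111011101101110110111011011101101110110111011101101110110111011

n=0: ⌊(1·385)/536⌋ − ⌊(0·385)/536⌋ = ⌊385/536⌋ − ⌊0/536⌋ = 0 − 0 = 0
n=1: ⌊(2·385)/536⌋ − ⌊(1·385)/536⌋ = ⌊770/536⌋ − ⌊385/536⌋ = 1 − 0 = 1
n=2: ⌊(3·385)/536⌋ − ⌊(2·385)/536⌋ = ⌊1155/536⌋ − ⌊770/536⌋ = 2 − 1 = 1
n=3: ⌊(4·385)/536⌋ − ⌊(3·385)/536⌋ = ⌊1540/536⌋ − ⌊1155/536⌋ = 2 − 2 = 0
n=4: ⌊(5·385)/536⌋ − ⌊(4·385)/536⌋ = ⌊1925/536⌋ − ⌊1540/536⌋ = 3 − 2 = 1
n=5: ⌊(6·385)/536⌋ − ⌊(5·385)/536⌋ = ⌊2310/536⌋ − ⌊1925/536⌋ = 4 − 3 = 1
n=6: ⌊(7·385)/536⌋ − ⌊(6·385)/536⌋ = ⌊2695/536⌋ − ⌊2310/536⌋ = 5 − 4 = 1
n=7: ⌊(8·385)/536⌋ − ⌊(7·385)/536⌋ = ⌊3080/536⌋ − ⌊2695/536⌋ = 5 − 5 = 0
n=8: ⌊(9·385)/536⌋ − ⌊(8·385)/536⌋ = ⌊3465/536⌋ − ⌊3080/536⌋ = 6 − 5 = 1
n=9: ⌊(10·385)/536⌋ − ⌊(9·385)/536⌋ = ⌊3850/536⌋ − ⌊3465/536⌋ = 7 − 6 = 1
n=10: ⌊(11·385)/536⌋ − ⌊(10·385)/536⌋ = ⌊4235/536⌋ − ⌊3850/536⌋ = 7 − 7 = 0
n=11: ⌊(12·385)/536⌋ − ⌊(11·385)/536⌋ = ⌊4620/536⌋ − ⌊4235/536⌋ = 8 − 7 = 1
n=12: ⌊(13·385)/536⌋ − ⌊(12·385)/536⌋ = ⌊5005/536⌋ − ⌊4620/536⌋ = 9 − 8 = 1
n=13: ⌊(14·385)/536⌋ − ⌊(13·385)/536⌋ = ⌊5390/536⌋ − ⌊5005/536⌋ = 10 − 9 = 1
n=14: ⌊(15·385)/536⌋ − ⌊(14·385)/536⌋ = ⌊5775/536⌋ − ⌊5390/536⌋ = 10 − 10 = 0
n=15: ⌊(16·385)/536⌋ − ⌊(15·385)/536⌋ = ⌊6160/536⌋ − ⌊5775/536⌋ = 11 − 10 = 1
n=16: ⌊(17·385)/536⌋ − ⌊(16·385)/536⌋ = ⌊6545/536⌋ − ⌊6160/536⌋ = 12 − 11 = 1
n=17: ⌊(18·385)/536⌋ − ⌊(17·385)/536⌋ = ⌊6930/536⌋ − ⌊6545/536⌋ = 12 − 12 = 0
n=18: ⌊(19·385)/536⌋ − ⌊(18·385)/536⌋ = ⌊7315/536⌋ − ⌊6930/536⌋ = 13 − 12 = 1
n=19: ⌊(20·385)/536⌋ − ⌊(19·385)/536⌋ = ⌊7700/536⌋ − ⌊7315/536⌋ = 14 − 13 = 1
n=20: ⌊(21·385)/536⌋ − ⌊(20·385)/536⌋ = ⌊8085/536⌋ − ⌊7700/536⌋ = 15 − 14 = 1
n=21: ⌊(22·385)/536⌋ − ⌊(21·385)/536⌋ = ⌊8470/536⌋ − ⌊8085/536⌋ = 15 − 15 = 0
n=22: ⌊(23·385)/536⌋ − ⌊(22·385)/536⌋ = ⌊8855/536⌋ − ⌊8470/536⌋ = 16 − 15 = 1
n=23: ⌊(24·385)/536⌋ − ⌊(23·385)/536⌋ = ⌊9240/536⌋ − ⌊8855/536⌋ = 17 − 16 = 1
n=24: ⌊(25·385)/536⌋ − ⌊(24·385)/536⌋ = ⌊9625/536⌋ − ⌊9240/536⌋ = 17 − 17 = 0
n=25: ⌊(26·385)/536⌋ − ⌊(25·385)/536⌋ = ⌊10010/536⌋ − ⌊9625/536⌋ = 18 − 17 = 1
n=26: ⌊(27·385)/536⌋ − ⌊(26·385)/536⌋ = ⌊10395/536⌋ − ⌊10010/536⌋ = 19 − 18 = 1
n=27: ⌊(28·385)/536⌋ − ⌊(27·385)/536⌋ = ⌊10780/536⌋ − ⌊10395/536⌋ = 20 − 19 = 1
n=28: ⌊(29·385)/536⌋ − ⌊(28·385)/536⌋ = ⌊11165/536⌋ − ⌊10780/536⌋ = 20 − 20 = 0
n=29: ⌊(30·385)/536⌋ − ⌊(29·385)/536⌋ = ⌊11550/536⌋ − ⌊11165/536⌋ = 21 − 20 = 1
n=30: ⌊(31·385)/536⌋ − ⌊(30·385)/536⌋ = ⌊11935/536⌋ − ⌊11550/536⌋ = 22 − 21 = 1
n=31: ⌊(32·385)/536⌋ − ⌊(31·385)/536⌋ = ⌊12320/536⌋ − ⌊11935/536⌋ = 22 − 22 = 0
n=32: ⌊(33·385)/536⌋ − ⌊(32·385)/536⌋ = ⌊12705/536⌋ − ⌊12320/536⌋ = 23 − 22 = 1
n=33: ⌊(34·385)/536⌋ − ⌊(33·385)/536⌋ = ⌊13090/536⌋ − ⌊12705/536⌋ = 24 − 23 = 1
n=34: ⌊(35·385)/536⌋ − ⌊(34·385)/536⌋ = ⌊13475/536⌋ − ⌊13090/536⌋ = 25 − 24 = 1
n=35: ⌊(36·385)/536⌋ − ⌊(35·385)/536⌋ = ⌊13860/536⌋ − ⌊13475/536⌋ = 25 − 25 = 0
n=36: ⌊(37·385)/536⌋ − ⌊(36·385)/536⌋ = ⌊14245/536⌋ − ⌊13860/536⌋ = 26 − 25 = 1
n=37: ⌊(38·385)/536⌋ − ⌊(37·385)/536⌋ = ⌊14630/536⌋ − ⌊14245/536⌋ = 27 − 26 = 1
n=38: ⌊(39·385)/536⌋ − ⌊(38·385)/536⌋ = ⌊15015/536⌋ − ⌊14630/536⌋ = 28 − 27 = 1
n=39: ⌊(40·385)/536⌋ − ⌊(39·385)/536⌋ = ⌊15400/536⌋ − ⌊15015/536⌋ = 28 − 28 = 0
n=40: ⌊(41·385)/536⌋ − ⌊(40·385)/536⌋ = ⌊15785/536⌋ − ⌊15400/536⌋ = 29 − 28 = 1
n=41: ⌊(42·385)/536⌋ − ⌊(41·385)/536⌋ = ⌊16170/536⌋ − ⌊15785/536⌋ = 30 − 29 = 1
n=42: ⌊(43·385)/536⌋ − ⌊(42·385)/536⌋ = ⌊16555/536⌋ − ⌊16170/536⌋ = 30 − 30 = 0
n=43: ⌊(44·385)/536⌋ − ⌊(43·385)/536⌋ = ⌊16940/536⌋ − ⌊16555/536⌋ = 31 − 30 = 1
n=44: ⌊(45·385)/536⌋ − ⌊(44·385)/536⌋ = ⌊17325/536⌋ − ⌊16940/536⌋ = 32 − 31 = 1
n=45: ⌊(46·385)/536⌋ − ⌊(45·385)/536⌋ = ⌊17710/536⌋ − ⌊17325/536⌋ = 33 − 32 = 1
n=46: ⌊(47·385)/536⌋ − ⌊(46·385)/536⌋ = ⌊18095/536⌋ − ⌊17710/536⌋ = 33 − 33 = 0
n=47: ⌊(48·385)/536⌋ − ⌊(47·385)/536⌋ = ⌊18480/536⌋ − ⌊18095/536⌋ = 34 − 33 = 1
n=48: ⌊(49·385)/536⌋ − ⌊(48·385)/536⌋ = ⌊18865/536⌋ − ⌊18480/536⌋ = 35 − 34 = 1
n=49: ⌊(50·385)/536⌋ − ⌊(49·385)/536⌋ = ⌊19250/536⌋ − ⌊18865/536⌋ = 35 − 35 = 0
n=50: ⌊(51·385)/536⌋ − ⌊(50·385)/536⌋ = ⌊19635/536⌋ − ⌊19250/536⌋ = 36 − 35 = 1
n=51: ⌊(52·385)/536⌋ − ⌊(51·385)/536⌋ = ⌊20020/536⌋ − ⌊19635/536⌋ = 37 − 36 = 1
n=52: ⌊(53·385)/536⌋ − ⌊(52·385)/536⌋ = ⌊20405/536⌋ − ⌊20020/536⌋ = 38 − 37 = 1
n=53: ⌊(54·385)/536⌋ − ⌊(53·385)/536⌋ = ⌊20790/536⌋ − ⌊20405/536⌋ = 38 − 38 = 0
n=54: ⌊(55·385)/536⌋ − ⌊(54·385)/536⌋ = ⌊21175/536⌋ − ⌊20790/536⌋ = 39 − 38 = 1
n=55: ⌊(56·385)/536⌋ − ⌊(55·385)/536⌋ = ⌊21560/536⌋ − ⌊21175/536⌋ = 40 − 39 = 1
n=56: ⌊(57·385)/536⌋ − ⌊(56·385)/536⌋ = ⌊21945/536⌋ − ⌊21560/536⌋ = 40 − 40 = 0
n=57: ⌊(58·385)/536⌋ − ⌊(57·385)/536⌋ = ⌊22330/536⌋ − ⌊21945/536⌋ = 41 − 40 = 1
n=58: ⌊(59·385)/536⌋ − ⌊(58·385)/536⌋ = ⌊22715/536⌋ − ⌊22330/536⌋ = 42 − 41 = 1
n=59: ⌊(60·385)/536⌋ − ⌊(59·385)/536⌋ = ⌊23100/536⌋ − ⌊22715/536⌋ = 43 − 42 = 1
n=60: ⌊(61·385)/536⌋ − ⌊(60·385)/536⌋ = ⌊23485/536⌋ − ⌊23100/536⌋ = 43 − 43 = 0
n=61: ⌊(62·385)/536⌋ − ⌊(61·385)/536⌋ = ⌊23870/536⌋ − ⌊23485/536⌋ = 44 − 43 = 1
n=62: ⌊(63·385)/536⌋ − ⌊(62·385)/536⌋ = ⌊24255/536⌋ − ⌊23870/536⌋ = 45 − 44 = 1
n=63: ⌊(64·385)/536⌋ − ⌊(63·385)/536⌋ = ⌊24640/536⌋ − ⌊24255/536⌋ = 45 − 45 = 0
n=64: ⌊(65·385)/536⌋ − ⌊(64·385)/536⌋ = ⌊25025/536⌋ − ⌊24640/536⌋ = 46 − 45 = 1
n=65: ⌊(66·385)/536⌋ − ⌊(65·385)/536⌋ = ⌊25410/536⌋ − ⌊25025/536⌋ = 47 − 46 = 1
n=66: ⌊(67·385)/536⌋ − ⌊(66·385)/536⌋ = ⌊25795/536⌋ − ⌊25410/536⌋ = 48 − 47 = 1
n=67: ⌊(68·385)/536⌋ − ⌊(67·385)/536⌋ = ⌊26180/536⌋ − ⌊25795/536⌋ = 48 − 48 = 0
n=68: ⌊(69·385)/536⌋ − ⌊(68·385)/536⌋ = ⌊26565/536⌋ − ⌊26180/536⌋ = 49 − 48 = 1
n=69: ⌊(70·385)/536⌋ − ⌊(69·385)/536⌋ = ⌊26950/536⌋ − ⌊26565/536⌋ = 50 − 49 = 1
n=70: ⌊(71·385)/536⌋ − ⌊(70·385)/536⌋ = ⌊27335/536⌋ − ⌊26950/536⌋ = 50 − 50 = 0
n=71: ⌊(72·385)/536⌋ − ⌊(71·385)/536⌋ = ⌊27720/536⌋ − ⌊27335/536⌋ = 51 − 50 = 1
n=72: ⌊(73·385)/536⌋ − ⌊(72·385)/536⌋ = ⌊28105/536⌋ − ⌊27720/536⌋ = 52 − 51 = 1
n=73: ⌊(74·385)/536⌋ − ⌊(73·385)/536⌋ = ⌊28490/536⌋ − ⌊28105/536⌋ = 53 − 52 = 1
n=74: ⌊(75·385)/536⌋ − ⌊(74·385)/536⌋ = ⌊28875/536⌋ − ⌊28490/536⌋ = 53 − 53 = 0
n=75: ⌊(76·385)/536⌋ − ⌊(75·385)/536⌋ = ⌊29260/536⌋ − ⌊28875/536⌋ = 54 − 53 = 1
n=76: ⌊(77·385)/536⌋ − ⌊(76·385)/536⌋ = ⌊29645/536⌋ − ⌊29260/536⌋ = 55 − 54 = 1
n=77: ⌊(78·385)/536⌋ − ⌊(77·385)/536⌋ = ⌊30030/536⌋ − ⌊29645/536⌋ = 56 − 55 = 1
n=78: ⌊(79·385)/536⌋ − ⌊(78·385)/536⌋ = ⌊30415/536⌋ − ⌊30030/536⌋ = 56 − 56 = 0
n=79: ⌊(80·385)/536⌋ − ⌊(79·385)/536⌋ = ⌊30800/536⌋ − ⌊30415/536⌋ = 57 − 56 = 1
n=80: ⌊(81·385)/536⌋ − ⌊(80·385)/536⌋ = ⌊31185/536⌋ − ⌊30800/536⌋ = 58 − 57 = 1
n=81: ⌊(82·385)/536⌋ − ⌊(81·385)/536⌋ = ⌊31570/536⌋ − ⌊31185/536⌋ = 58 − 58 = 0
n=82: ⌊(83·385)/536⌋ − ⌊(82·385)/536⌋ = ⌊31955/536⌋ − ⌊31570/536⌋ = 59 − 58 = 1
n=83: ⌊(84·385)/536⌋ − ⌊(83·385)/536⌋ = ⌊32340/536⌋ − ⌊31955/536⌋ = 60 − 59 = 1
n=84: ⌊(85·385)/536⌋ − ⌊(84·385)/536⌋ = ⌊32725/536⌋ − ⌊32340/536⌋ = 61 − 60 = 1
n=85: ⌊(86·385)/536⌋ − ⌊(85·385)/536⌋ = ⌊33110/536⌋ − ⌊32725/536⌋ = 61 − 61 = 0
n=86: ⌊(87·385)/536⌋ − ⌊(86·385)/536⌋ = ⌊33495/536⌋ − ⌊33110/536⌋ = 62 − 61 = 1
n=87: ⌊(88·385)/536⌋ − ⌊(87·385)/536⌋ = ⌊33880/536⌋ − ⌊33495/536⌋ = 63 − 62 = 1
n=88: ⌊(89·385)/536⌋ − ⌊(88·385)/536⌋ = ⌊34265/536⌋ − ⌊33880/536⌋ = 63 − 63 = 0
n=89: ⌊(90·385)/536⌋ − ⌊(89·385)/536⌋ = ⌊34650/536⌋ − ⌊34265/536⌋ = 64 − 63 = 1
n=90: ⌊(91·385)/536⌋ − ⌊(90·385)/536⌋ = ⌊35035/536⌋ − ⌊34650/536⌋ = 65 − 64 = 1
n=91: ⌊(92·385)/536⌋ − ⌊(91·385)/536⌋ = ⌊35420/536⌋ − ⌊35035/536⌋ = 66 − 65 = 1
n=92: ⌊(93·385)/536⌋ − ⌊(92·385)/536⌋ = ⌊35805/536⌋ − ⌊35420/536⌋ = 66 − 66 = 0
n=93: ⌊(94·385)/536⌋ − ⌊(93·385)/536⌋ = ⌊36190/536⌋ − ⌊35805/536⌋ = 67 − 66 = 1
n=94: ⌊(95·385)/536⌋ − ⌊(94·385)/536⌋ = ⌊36575/536⌋ − ⌊36190/536⌋ = 68 − 67 = 1
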